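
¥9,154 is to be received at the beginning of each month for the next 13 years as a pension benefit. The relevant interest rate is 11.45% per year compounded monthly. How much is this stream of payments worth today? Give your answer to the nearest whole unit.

¥748,370

This is an annuity due: 156 payments of ¥9,154 at the beginning of each month.
Periodic rate r = 0.1145/12 per month; n is counted in months.
PV = PMT × [(1 − (1+r)^−n)/r] × (1+r) = 9,154 × [1 − (1+r)^−156] / r × (1+r) = ¥748,370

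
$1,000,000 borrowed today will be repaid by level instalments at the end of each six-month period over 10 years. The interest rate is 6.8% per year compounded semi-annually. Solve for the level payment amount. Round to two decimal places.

$69,725.93

Level ordinary annuity; solve PV = PMT × [(1 − (1+r)^−n)/r] for PMT.
Periodic rate r = 0.068/2 per half-year; n is counted in half-years.
With n = 20: PMT = 1,000,000 / ([(1 − (1+r)^−n)/r]) = $69,725.93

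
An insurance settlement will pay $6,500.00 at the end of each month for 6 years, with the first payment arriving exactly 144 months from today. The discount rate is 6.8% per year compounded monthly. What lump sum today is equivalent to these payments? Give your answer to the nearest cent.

Ordinary annuity of 72 payments, first payment at period 144.
Periodic rate r = 0.068/12 per month; n is counted in months.
The ordinary-annuity PV formula values the stream one period before the first payment (period 143); discount that back 143 periods:
PV₀ = 6,500 × [1 − (1+r)^−72] / r × (1+r)^−143 = $170,896.62

$170,896.62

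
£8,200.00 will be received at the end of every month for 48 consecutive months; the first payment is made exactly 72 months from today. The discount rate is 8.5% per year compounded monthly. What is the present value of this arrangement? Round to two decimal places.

Ordinary annuity of 48 payments, first payment at period 72.
Periodic rate r = 0.085/12 per month; n is counted in months.
The ordinary-annuity PV formula values the stream one period before the first payment (period 71); discount that back 71 periods:
PV₀ = 8,200 × [1 − (1+r)^−48] / r × (1+r)^−71 = £201,550.00

£201,550.00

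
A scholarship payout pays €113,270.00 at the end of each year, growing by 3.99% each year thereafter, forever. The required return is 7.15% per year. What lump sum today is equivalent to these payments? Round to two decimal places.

€3,584,493.67

Periodic rate r = 0.0715 per year.
Growing perpetuity (Gordon): PV = PMT₁ / (r − g) = 113,270 / (r − 0.0399) = €3,584,493.67.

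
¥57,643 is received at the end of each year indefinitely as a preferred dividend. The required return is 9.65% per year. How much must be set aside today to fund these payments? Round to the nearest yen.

Periodic rate r = 0.0965 per year.
Level perpetuity: PV = PMT / r = 57,643 / (0.0965) = ¥597,337.

¥597,337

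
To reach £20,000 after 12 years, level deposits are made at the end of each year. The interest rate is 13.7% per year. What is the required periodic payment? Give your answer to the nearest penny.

£747.01

Level ordinary annuity; solve FV = PMT × [((1+r)^n − 1)/r] for PMT.
Periodic rate r = 0.137 per year.
With n = 12: PMT = 20,000 / ([((1+r)^n − 1)/r]) = £747.01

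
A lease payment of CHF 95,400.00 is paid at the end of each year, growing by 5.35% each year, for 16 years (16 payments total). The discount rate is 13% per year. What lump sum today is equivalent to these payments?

Periodic rate r = 0.13 per year.
Growing ordinary annuity: PV = PMT₁ × [1 − ((1+g)/(1+r))^n] / (r − g) = 95,400 × [1 − ((1+0.0535)/(1+r))^16] / (r − 0.0535) = CHF 840,817.14.

CHF 840,817.14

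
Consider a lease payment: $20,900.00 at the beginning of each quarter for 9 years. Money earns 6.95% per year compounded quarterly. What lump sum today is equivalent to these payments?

$565,537.62

This is an annuity due: 36 payments of $20,900.00 at the beginning of each quarter.
Periodic rate r = 0.0695/4 per quarter; n is counted in quarters.
PV = PMT × [(1 − (1+r)^−n)/r] × (1+r) = 20,900 × [1 − (1+r)^−36] / r × (1+r) = $565,537.62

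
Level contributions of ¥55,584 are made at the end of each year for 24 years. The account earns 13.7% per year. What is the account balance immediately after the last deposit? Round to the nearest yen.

This is an ordinary annuity: 24 deposits of ¥55,584 at the end of each year.
Periodic rate r = 0.137 per year.
FV = PMT × [((1+r)^n − 1)/r] = 55,584 × [(1+r)^24 − 1] / r = ¥8,434,850

¥8,434,850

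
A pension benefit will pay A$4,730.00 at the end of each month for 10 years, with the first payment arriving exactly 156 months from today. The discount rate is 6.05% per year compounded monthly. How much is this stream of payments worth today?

A$194,960.14

Ordinary annuity of 120 payments, first payment at period 156.
Periodic rate r = 0.0605/12 per month; n is counted in months.
The ordinary-annuity PV formula values the stream one period before the first payment (period 155); discount that back 155 periods:
PV₀ = 4,730 × [1 − (1+r)^−120] / r × (1+r)^−155 = A$194,960.14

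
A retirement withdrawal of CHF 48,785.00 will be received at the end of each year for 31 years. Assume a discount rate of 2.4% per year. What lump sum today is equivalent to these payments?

This is an ordinary annuity: 31 payments of CHF 48,785.00 at the end of each year.
Periodic rate r = 0.024 per year.
PV = PMT × [(1 − (1+r)^−n)/r] = 48,785 × [1 − (1+r)^−31] / r = CHF 1,058,220.52

CHF 1,058,220.52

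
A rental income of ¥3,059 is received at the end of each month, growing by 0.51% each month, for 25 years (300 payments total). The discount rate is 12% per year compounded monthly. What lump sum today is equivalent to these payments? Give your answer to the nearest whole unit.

¥479,157

Periodic rate r = 0.12/12 per month; n is counted in months.
Growing ordinary annuity: PV = PMT₁ × [1 − ((1+g)/(1+r))^n] / (r − g) = 3,059 × [1 − ((1+0.0051)/(1+r))^300] / (r − 0.0051) = ¥479,157.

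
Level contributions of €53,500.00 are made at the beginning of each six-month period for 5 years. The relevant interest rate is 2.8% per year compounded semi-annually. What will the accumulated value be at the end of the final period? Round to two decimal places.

This is an annuity due: 10 deposits of €53,500.00 at the beginning of each six-month period.
Periodic rate r = 0.028/2 per half-year; n is counted in half-years.
FV = PMT × [((1+r)^n − 1)/r] × (1+r) = 53,500 × [(1+r)^10 − 1] / r × (1+r) = €577,974.60

€577,974.60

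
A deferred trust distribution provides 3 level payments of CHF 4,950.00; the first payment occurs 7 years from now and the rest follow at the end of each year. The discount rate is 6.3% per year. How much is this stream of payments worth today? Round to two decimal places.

CHF 9,120.12

Ordinary annuity of 3 payments, first payment at period 7.
Periodic rate r = 0.063 per year.
The ordinary-annuity PV formula values the stream one period before the first payment (period 6); discount that back 6 periods:
PV₀ = 4,950 × [1 − (1+r)^−3] / r × (1+r)^−6 = CHF 9,120.12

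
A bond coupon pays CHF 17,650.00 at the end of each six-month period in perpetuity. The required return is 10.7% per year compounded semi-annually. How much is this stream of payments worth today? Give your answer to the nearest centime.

Periodic rate r = 0.107/2 per half-year.
Level perpetuity: PV = PMT / r = 17,650 / (0.107/2) = CHF 329,906.54.

CHF 329,906.54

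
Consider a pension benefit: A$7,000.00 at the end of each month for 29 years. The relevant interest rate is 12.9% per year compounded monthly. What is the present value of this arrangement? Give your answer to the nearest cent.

A$635,398.86

This is an ordinary annuity: 348 payments of A$7,000.00 at the end of each month.
Periodic rate r = 0.129/12 per month; n is counted in months.
PV = PMT × [(1 − (1+r)^−n)/r] = 7,000 × [1 − (1+r)^−348] / r = A$635,398.86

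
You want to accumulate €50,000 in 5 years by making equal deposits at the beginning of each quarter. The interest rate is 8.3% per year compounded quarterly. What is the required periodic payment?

Level annuity due; solve FV = PMT × [((1+r)^n − 1)/r] × (1+r) for PMT.
Periodic rate r = 0.083/4 per quarter; n is counted in quarters.
With n = 20: PMT = 50,000 / ([((1+r)^n − 1)/r] × (1+r)) = €2,000.99

€2,000.99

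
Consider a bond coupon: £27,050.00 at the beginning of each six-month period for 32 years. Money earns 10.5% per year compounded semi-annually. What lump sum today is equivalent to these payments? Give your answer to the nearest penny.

£521,775.75

This is an annuity due: 64 payments of £27,050.00 at the beginning of each six-month period.
Periodic rate r = 0.105/2 per half-year; n is counted in half-years.
PV = PMT × [(1 − (1+r)^−n)/r] × (1+r) = 27,050 × [1 − (1+r)^−64] / r × (1+r) = £521,775.75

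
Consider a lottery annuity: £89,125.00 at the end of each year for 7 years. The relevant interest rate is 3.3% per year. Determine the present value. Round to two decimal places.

£549,049.49

This is an ordinary annuity: 7 payments of £89,125.00 at the end of each year.
Periodic rate r = 0.033 per year.
PV = PMT × [(1 − (1+r)^−n)/r] = 89,125 × [1 − (1+r)^−7] / r = £549,049.49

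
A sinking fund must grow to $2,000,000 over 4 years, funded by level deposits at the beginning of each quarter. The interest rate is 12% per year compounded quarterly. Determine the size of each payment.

Level annuity due; solve FV = PMT × [((1+r)^n − 1)/r] × (1+r) for PMT.
Periodic rate r = 0.12/4 per quarter; n is counted in quarters.
With n = 16: PMT = 2,000,000 / ([((1+r)^n − 1)/r] × (1+r)) = $96,331.75

$96,331.75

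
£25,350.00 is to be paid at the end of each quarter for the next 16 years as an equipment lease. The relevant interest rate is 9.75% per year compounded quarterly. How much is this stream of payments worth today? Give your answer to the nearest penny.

This is an ordinary annuity: 64 payments of £25,350.00 at the end of each quarter.
Periodic rate r = 0.0975/4 per quarter; n is counted in quarters.
PV = PMT × [(1 − (1+r)^−n)/r] = 25,350 × [1 − (1+r)^−64] / r = £817,331.29

£817,331.29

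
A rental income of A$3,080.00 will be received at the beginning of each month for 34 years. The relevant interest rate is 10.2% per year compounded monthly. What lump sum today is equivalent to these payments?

This is an annuity due: 408 payments of A$3,080.00 at the beginning of each month.
Periodic rate r = 0.102/12 per month; n is counted in months.
PV = PMT × [(1 − (1+r)^−n)/r] × (1+r) = 3,080 × [1 − (1+r)^−408] / r × (1+r) = A$353,870.77

A$353,870.77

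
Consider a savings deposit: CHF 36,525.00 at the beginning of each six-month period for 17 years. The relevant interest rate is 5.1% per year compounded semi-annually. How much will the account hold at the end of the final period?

CHF 1,988,909.63

This is an annuity due: 34 deposits of CHF 36,525.00 at the beginning of each six-month period.
Periodic rate r = 0.051/2 per half-year; n is counted in half-years.
FV = PMT × [((1+r)^n − 1)/r] × (1+r) = 36,525 × [(1+r)^34 − 1] / r × (1+r) = CHF 1,988,909.63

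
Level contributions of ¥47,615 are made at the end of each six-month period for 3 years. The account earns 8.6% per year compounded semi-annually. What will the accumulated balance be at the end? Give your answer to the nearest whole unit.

This is an ordinary annuity: 6 deposits of ¥47,615 at the end of each six-month period.
Periodic rate r = 0.086/2 per half-year; n is counted in half-years.
FV = PMT × [((1+r)^n − 1)/r] = 47,615 × [(1+r)^6 − 1] / r = ¥318,220

¥318,220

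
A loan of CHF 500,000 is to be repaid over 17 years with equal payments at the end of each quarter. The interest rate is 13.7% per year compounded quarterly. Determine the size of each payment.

CHF 19,054.58

Level ordinary annuity; solve PV = PMT × [(1 − (1+r)^−n)/r] for PMT.
Periodic rate r = 0.137/4 per quarter; n is counted in quarters.
With n = 68: PMT = 500,000 / ([(1 − (1+r)^−n)/r]) = CHF 19,054.58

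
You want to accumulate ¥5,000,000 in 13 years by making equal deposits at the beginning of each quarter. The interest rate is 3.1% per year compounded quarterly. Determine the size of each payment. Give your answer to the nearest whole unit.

¥77,841

Level annuity due; solve FV = PMT × [((1+r)^n − 1)/r] × (1+r) for PMT.
Periodic rate r = 0.031/4 per quarter; n is counted in quarters.
With n = 52: PMT = 5,000,000 / ([((1+r)^n − 1)/r] × (1+r)) = ¥77,841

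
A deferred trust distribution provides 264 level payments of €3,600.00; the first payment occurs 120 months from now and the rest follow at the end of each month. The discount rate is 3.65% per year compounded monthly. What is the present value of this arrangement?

€454,731.87

Ordinary annuity of 264 payments, first payment at period 120.
Periodic rate r = 0.0365/12 per month; n is counted in months.
The ordinary-annuity PV formula values the stream one period before the first payment (period 119); discount that back 119 periods:
PV₀ = 3,600 × [1 − (1+r)^−264] / r × (1+r)^−119 = €454,731.87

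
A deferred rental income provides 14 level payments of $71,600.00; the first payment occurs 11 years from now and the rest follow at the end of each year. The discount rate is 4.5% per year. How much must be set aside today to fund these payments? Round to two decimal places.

Ordinary annuity of 14 payments, first payment at period 11.
Periodic rate r = 0.045 per year.
The ordinary-annuity PV formula values the stream one period before the first payment (period 10); discount that back 10 periods:
PV₀ = 71,600 × [1 − (1+r)^−14] / r × (1+r)^−10 = $471,325.63

$471,325.63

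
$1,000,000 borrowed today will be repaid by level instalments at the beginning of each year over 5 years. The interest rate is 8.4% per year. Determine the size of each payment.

$233,489.39

Level annuity due; solve PV = PMT × [(1 − (1+r)^−n)/r] × (1+r) for PMT.
Periodic rate r = 0.084 per year.
With n = 5: PMT = 1,000,000 / ([(1 − (1+r)^−n)/r] × (1+r)) = $233,489.39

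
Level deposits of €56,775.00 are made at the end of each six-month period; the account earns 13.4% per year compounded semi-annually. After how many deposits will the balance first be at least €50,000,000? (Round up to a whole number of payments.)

Periodic rate r = 0.134/2 per half-year; n is counted in half-years.
Ordinary annuity FV: 50,000,000 = 56,775 × [((1+r)^n − 1)/r].
(1+r)^n = 1 + 50,000,000 × r / 56,775, so n = ln(1 + 50,000,000·r/56,775) / ln(1+r) = 63.14.
Round up to a whole number of payments: n = 64.

64 payments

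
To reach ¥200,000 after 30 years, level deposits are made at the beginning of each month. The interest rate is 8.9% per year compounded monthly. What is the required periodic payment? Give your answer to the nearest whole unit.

Level annuity due; solve FV = PMT × [((1+r)^n − 1)/r] × (1+r) for PMT.
Periodic rate r = 0.089/12 per month; n is counted in months.
With n = 360: PMT = 200,000 / ([((1+r)^n − 1)/r] × (1+r)) = ¥111

¥111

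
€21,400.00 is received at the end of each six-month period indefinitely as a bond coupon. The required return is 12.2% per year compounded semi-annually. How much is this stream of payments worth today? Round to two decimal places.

€350,819.67

Periodic rate r = 0.122/2 per half-year.
Level perpetuity: PV = PMT / r = 21,400 / (0.122/2) = €350,819.67.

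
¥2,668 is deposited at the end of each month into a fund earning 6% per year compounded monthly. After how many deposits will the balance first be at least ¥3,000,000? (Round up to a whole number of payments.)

380 payments

Periodic rate r = 0.06/12 per month; n is counted in months.
Ordinary annuity FV: 3,000,000 = 2,668 × [((1+r)^n − 1)/r].
(1+r)^n = 1 + 3,000,000 × r / 2,668, so n = ln(1 + 3,000,000·r/2,668) / ln(1+r) = 379.03.
Round up to a whole number of payments: n = 380.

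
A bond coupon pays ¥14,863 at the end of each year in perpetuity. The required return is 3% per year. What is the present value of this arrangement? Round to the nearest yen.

¥495,433

Periodic rate r = 0.03 per year.
Level perpetuity: PV = PMT / r = 14,863 / (0.03) = ¥495,433.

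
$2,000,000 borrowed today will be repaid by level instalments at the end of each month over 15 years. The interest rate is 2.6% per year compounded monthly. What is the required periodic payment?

$13,430.14

Level ordinary annuity; solve PV = PMT × [(1 − (1+r)^−n)/r] for PMT.
Periodic rate r = 0.026/12 per month; n is counted in months.
With n = 180: PMT = 2,000,000 / ([(1 − (1+r)^−n)/r]) = $13,430.14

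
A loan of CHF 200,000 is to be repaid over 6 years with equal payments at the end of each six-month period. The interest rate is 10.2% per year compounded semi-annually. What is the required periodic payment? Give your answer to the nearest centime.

CHF 22,692.53

Level ordinary annuity; solve PV = PMT × [(1 − (1+r)^−n)/r] for PMT.
Periodic rate r = 0.102/2 per half-year; n is counted in half-years.
With n = 12: PMT = 200,000 / ([(1 − (1+r)^−n)/r]) = CHF 22,692.53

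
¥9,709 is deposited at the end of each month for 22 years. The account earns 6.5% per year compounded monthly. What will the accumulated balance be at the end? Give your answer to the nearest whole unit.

¥5,668,750

This is an ordinary annuity: 264 deposits of ¥9,709 at the end of each month.
Periodic rate r = 0.065/12 per month; n is counted in months.
FV = PMT × [((1+r)^n − 1)/r] = 9,709 × [(1+r)^264 − 1] / r = ¥5,668,750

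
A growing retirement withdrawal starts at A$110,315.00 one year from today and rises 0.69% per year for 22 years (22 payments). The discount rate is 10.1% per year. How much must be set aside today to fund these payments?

A$1,008,097.68

Periodic rate r = 0.101 per year.
Growing ordinary annuity: PV = PMT₁ × [1 − ((1+g)/(1+r))^n] / (r − g) = 110,315 × [1 − ((1+0.0069)/(1+r))^22] / (r − 0.0069) = A$1,008,097.68.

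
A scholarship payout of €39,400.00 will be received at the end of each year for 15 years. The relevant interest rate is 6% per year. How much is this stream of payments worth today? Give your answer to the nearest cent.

This is an ordinary annuity: 15 payments of €39,400.00 at the end of each year.
Periodic rate r = 0.06 per year.
PV = PMT × [(1 − (1+r)^−n)/r] = 39,400 × [1 − (1+r)^−15] / r = €382,662.61

€382,662.61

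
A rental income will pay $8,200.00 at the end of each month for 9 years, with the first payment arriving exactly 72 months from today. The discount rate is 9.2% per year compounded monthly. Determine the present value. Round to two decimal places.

$349,308.45

Ordinary annuity of 108 payments, first payment at period 72.
Periodic rate r = 0.092/12 per month; n is counted in months.
The ordinary-annuity PV formula values the stream one period before the first payment (period 71); discount that back 71 periods:
PV₀ = 8,200 × [1 − (1+r)^−108] / r × (1+r)^−71 = $349,308.45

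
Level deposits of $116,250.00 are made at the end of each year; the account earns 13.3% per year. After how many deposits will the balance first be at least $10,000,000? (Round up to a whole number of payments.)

Periodic rate r = 0.133 per year.
Ordinary annuity FV: 10,000,000 = 116,250 × [((1+r)^n − 1)/r].
(1+r)^n = 1 + 10,000,000 × r / 116,250, so n = ln(1 + 10,000,000·r/116,250) / ln(1+r) = 20.19.
Round up to a whole number of payments: n = 21.

21 payments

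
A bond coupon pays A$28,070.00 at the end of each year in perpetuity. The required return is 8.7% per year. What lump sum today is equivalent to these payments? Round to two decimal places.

Periodic rate r = 0.087 per year.
Level perpetuity: PV = PMT / r = 28,070 / (0.087) = A$322,643.68.

A$322,643.68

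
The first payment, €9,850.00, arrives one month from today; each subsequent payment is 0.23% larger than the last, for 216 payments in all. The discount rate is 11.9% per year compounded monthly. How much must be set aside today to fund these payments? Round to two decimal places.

Periodic rate r = 0.119/12 per month; n is counted in months.
Growing ordinary annuity: PV = PMT₁ × [1 − ((1+g)/(1+r))^n] / (r − g) = 9,850 × [1 − ((1+0.0023)/(1+r))^216] / (r − 0.0023) = €1,041,156.29.

€1,041,156.29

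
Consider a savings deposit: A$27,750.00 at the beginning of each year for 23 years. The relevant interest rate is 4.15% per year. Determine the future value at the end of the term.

A$1,077,917.88

This is an annuity due: 23 deposits of A$27,750.00 at the beginning of each year.
Periodic rate r = 0.0415 per year.
FV = PMT × [((1+r)^n − 1)/r] × (1+r) = 27,750 × [(1+r)^23 − 1] / r × (1+r) = A$1,077,917.88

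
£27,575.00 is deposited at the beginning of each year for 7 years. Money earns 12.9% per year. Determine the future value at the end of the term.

£322,922.82

This is an annuity due: 7 deposits of £27,575.00 at the beginning of each year.
Periodic rate r = 0.129 per year.
FV = PMT × [((1+r)^n − 1)/r] × (1+r) = 27,575 × [(1+r)^7 − 1] / r × (1+r) = £322,922.82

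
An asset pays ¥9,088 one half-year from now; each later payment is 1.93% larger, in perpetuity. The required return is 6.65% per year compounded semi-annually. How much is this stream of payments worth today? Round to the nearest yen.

Periodic rate r = 0.0665/2 per half-year.
Growing perpetuity (Gordon): PV = PMT₁ / (r − g) = 9,088 / (r − 0.0193) = ¥651,470.

¥651,470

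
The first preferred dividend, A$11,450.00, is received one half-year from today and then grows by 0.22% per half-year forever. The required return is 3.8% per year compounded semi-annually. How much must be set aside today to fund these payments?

A$681,547.62

Periodic rate r = 0.038/2 per half-year.
Growing perpetuity (Gordon): PV = PMT₁ / (r − g) = 11,450 / (r − 0.0022) = A$681,547.62.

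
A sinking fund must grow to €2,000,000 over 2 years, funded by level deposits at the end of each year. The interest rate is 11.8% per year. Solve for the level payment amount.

Level ordinary annuity; solve FV = PMT × [((1+r)^n − 1)/r] for PMT.
Periodic rate r = 0.118 per year.
With n = 2: PMT = 2,000,000 / ([((1+r)^n − 1)/r]) = €944,287.06

€944,287.06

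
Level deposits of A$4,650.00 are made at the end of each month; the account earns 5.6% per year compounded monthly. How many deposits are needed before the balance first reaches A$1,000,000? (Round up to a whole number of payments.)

150 payments

Periodic rate r = 0.056/12 per month; n is counted in months.
Ordinary annuity FV: 1,000,000 = 4,650 × [((1+r)^n − 1)/r].
(1+r)^n = 1 + 1,000,000 × r / 4,650, so n = ln(1 + 1,000,000·r/4,650) / ln(1+r) = 149.26.
Round up to a whole number of payments: n = 150.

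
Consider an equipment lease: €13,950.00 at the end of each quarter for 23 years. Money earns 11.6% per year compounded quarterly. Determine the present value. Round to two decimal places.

This is an ordinary annuity: 92 payments of €13,950.00 at the end of each quarter.
Periodic rate r = 0.116/4 per quarter; n is counted in quarters.
PV = PMT × [(1 − (1+r)^−n)/r] = 13,950 × [1 − (1+r)^−92] / r = €446,363.85

€446,363.85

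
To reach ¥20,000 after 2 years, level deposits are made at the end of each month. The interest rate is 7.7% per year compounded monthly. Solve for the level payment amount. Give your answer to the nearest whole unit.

¥773

Level ordinary annuity; solve FV = PMT × [((1+r)^n − 1)/r] for PMT.
Periodic rate r = 0.077/12 per month; n is counted in months.
With n = 24: PMT = 20,000 / ([((1+r)^n − 1)/r]) = ¥773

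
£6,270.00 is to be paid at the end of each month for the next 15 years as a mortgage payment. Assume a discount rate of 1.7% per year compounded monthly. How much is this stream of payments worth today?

This is an ordinary annuity: 180 payments of £6,270.00 at the end of each month.
Periodic rate r = 0.017/12 per month; n is counted in months.
PV = PMT × [(1 − (1+r)^−n)/r] = 6,270 × [1 − (1+r)^−180] / r = £995,574.14

£995,574.14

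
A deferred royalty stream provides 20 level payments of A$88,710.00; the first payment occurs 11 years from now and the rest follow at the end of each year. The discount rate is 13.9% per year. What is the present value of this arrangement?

A$160,808.14

Ordinary annuity of 20 payments, first payment at period 11.
Periodic rate r = 0.139 per year.
The ordinary-annuity PV formula values the stream one period before the first payment (period 10); discount that back 10 periods:
PV₀ = 88,710 × [1 − (1+r)^−20] / r × (1+r)^−10 = A$160,808.14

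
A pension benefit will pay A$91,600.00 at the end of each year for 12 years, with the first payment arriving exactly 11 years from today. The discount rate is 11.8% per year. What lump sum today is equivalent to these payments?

Ordinary annuity of 12 payments, first payment at period 11.
Periodic rate r = 0.118 per year.
The ordinary-annuity PV formula values the stream one period before the first payment (period 10); discount that back 10 periods:
PV₀ = 91,600 × [1 − (1+r)^−12] / r × (1+r)^−10 = A$187,720.08

A$187,720.08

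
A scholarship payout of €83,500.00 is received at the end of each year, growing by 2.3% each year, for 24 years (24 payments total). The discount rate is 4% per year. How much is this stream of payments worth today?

€1,604,624.40

Periodic rate r = 0.04 per year.
Growing ordinary annuity: PV = PMT₁ × [1 − ((1+g)/(1+r))^n] / (r − g) = 83,500 × [1 − ((1+0.023)/(1+r))^24] / (r − 0.023) = €1,604,624.40.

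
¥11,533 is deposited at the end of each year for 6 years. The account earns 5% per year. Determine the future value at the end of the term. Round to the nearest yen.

¥78,446

This is an ordinary annuity: 6 deposits of ¥11,533 at the end of each year.
Periodic rate r = 0.05 per year.
FV = PMT × [((1+r)^n − 1)/r] = 11,533 × [(1+r)^6 − 1] / r = ¥78,446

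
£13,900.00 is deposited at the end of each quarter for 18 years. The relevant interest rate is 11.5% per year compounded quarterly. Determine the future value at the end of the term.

£3,237,747.54

This is an ordinary annuity: 72 deposits of £13,900.00 at the end of each quarter.
Periodic rate r = 0.115/4 per quarter; n is counted in quarters.
FV = PMT × [((1+r)^n − 1)/r] = 13,900 × [(1+r)^72 − 1] / r = £3,237,747.54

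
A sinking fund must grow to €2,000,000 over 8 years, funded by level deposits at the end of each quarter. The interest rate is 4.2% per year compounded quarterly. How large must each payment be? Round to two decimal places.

€52,911.40

Level ordinary annuity; solve FV = PMT × [((1+r)^n − 1)/r] for PMT.
Periodic rate r = 0.042/4 per quarter; n is counted in quarters.
With n = 32: PMT = 2,000,000 / ([((1+r)^n − 1)/r]) = €52,911.40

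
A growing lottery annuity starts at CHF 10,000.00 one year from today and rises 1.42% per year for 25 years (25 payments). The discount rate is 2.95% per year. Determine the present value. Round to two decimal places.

Periodic rate r = 0.0295 per year.
Growing ordinary annuity: PV = PMT₁ × [1 − ((1+g)/(1+r))^n] / (r − g) = 10,000 × [1 − ((1+0.0142)/(1+r))^25] / (r − 0.0142) = CHF 204,084.16.

CHF 204,084.16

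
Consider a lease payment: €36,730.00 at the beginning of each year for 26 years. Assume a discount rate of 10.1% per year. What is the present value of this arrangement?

€367,582.58

This is an annuity due: 26 payments of €36,730.00 at the beginning of each year.
Periodic rate r = 0.101 per year.
PV = PMT × [(1 − (1+r)^−n)/r] × (1+r) = 36,730 × [1 − (1+r)^−26] / r × (1+r) = €367,582.58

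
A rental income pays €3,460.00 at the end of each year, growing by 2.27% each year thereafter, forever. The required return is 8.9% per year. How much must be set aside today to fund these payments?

€52,187.03

Periodic rate r = 0.089 per year.
Growing perpetuity (Gordon): PV = PMT₁ / (r − g) = 3,460 / (r − 0.0227) = €52,187.03.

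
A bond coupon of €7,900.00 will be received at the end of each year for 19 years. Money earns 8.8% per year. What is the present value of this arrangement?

€71,692.85

This is an ordinary annuity: 19 payments of €7,900.00 at the end of each year.
Periodic rate r = 0.088 per year.
PV = PMT × [(1 − (1+r)^−n)/r] = 7,900 × [1 − (1+r)^−19] / r = €71,692.85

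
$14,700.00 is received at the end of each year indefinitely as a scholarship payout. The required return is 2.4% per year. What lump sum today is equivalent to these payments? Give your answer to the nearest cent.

$612,500.00

Periodic rate r = 0.024 per year.
Level perpetuity: PV = PMT / r = 14,700 / (0.024) = $612,500.00.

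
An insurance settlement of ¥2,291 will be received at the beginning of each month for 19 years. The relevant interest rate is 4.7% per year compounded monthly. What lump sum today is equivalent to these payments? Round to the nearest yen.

This is an annuity due: 228 payments of ¥2,291 at the beginning of each month.
Periodic rate r = 0.047/12 per month; n is counted in months.
PV = PMT × [(1 − (1+r)^−n)/r] × (1+r) = 2,291 × [1 − (1+r)^−228] / r × (1+r) = ¥346,382

¥346,382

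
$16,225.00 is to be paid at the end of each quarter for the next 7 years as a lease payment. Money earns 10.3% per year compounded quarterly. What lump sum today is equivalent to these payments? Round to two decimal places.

$320,893.34

This is an ordinary annuity: 28 payments of $16,225.00 at the end of each quarter.
Periodic rate r = 0.103/4 per quarter; n is counted in quarters.
PV = PMT × [(1 − (1+r)^−n)/r] = 16,225 × [1 − (1+r)^−28] / r = $320,893.34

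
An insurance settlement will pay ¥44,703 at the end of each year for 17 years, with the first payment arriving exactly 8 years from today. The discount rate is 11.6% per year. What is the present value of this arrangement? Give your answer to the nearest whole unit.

¥151,078

Ordinary annuity of 17 payments, first payment at period 8.
Periodic rate r = 0.116 per year.
The ordinary-annuity PV formula values the stream one period before the first payment (period 7); discount that back 7 periods:
PV₀ = 44,703 × [1 − (1+r)^−17] / r × (1+r)^−7 = ¥151,078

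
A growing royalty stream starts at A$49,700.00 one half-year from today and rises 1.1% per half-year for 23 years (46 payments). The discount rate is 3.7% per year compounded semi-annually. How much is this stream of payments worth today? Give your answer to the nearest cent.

Periodic rate r = 0.037/2 per half-year; n is counted in half-years.
Growing ordinary annuity: PV = PMT₁ × [1 − ((1+g)/(1+r))^n] / (r − g) = 49,700 × [1 − ((1+0.011)/(1+r))^46] / (r − 0.011) = A$1,909,939.57.

A$1,909,939.57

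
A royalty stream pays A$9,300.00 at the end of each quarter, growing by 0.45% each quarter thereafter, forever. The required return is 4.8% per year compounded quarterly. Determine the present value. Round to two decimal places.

Periodic rate r = 0.048/4 per quarter.
Growing perpetuity (Gordon): PV = PMT₁ / (r − g) = 9,300 / (r − 0.0045) = A$1,240,000.00.

A$1,240,000.00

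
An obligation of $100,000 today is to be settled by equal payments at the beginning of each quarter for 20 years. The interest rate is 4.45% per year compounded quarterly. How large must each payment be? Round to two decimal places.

Level annuity due; solve PV = PMT × [(1 − (1+r)^−n)/r] × (1+r) for PMT.
Periodic rate r = 0.0445/4 per quarter; n is counted in quarters.
With n = 80: PMT = 100,000 / ([(1 − (1+r)^−n)/r] × (1+r)) = $1,873.35

$1,873.35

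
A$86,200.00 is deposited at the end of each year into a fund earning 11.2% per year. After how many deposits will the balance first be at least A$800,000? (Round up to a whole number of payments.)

Periodic rate r = 0.112 per year.
Ordinary annuity FV: 800,000 = 86,200 × [((1+r)^n − 1)/r].
(1+r)^n = 1 + 800,000 × r / 86,200, so n = ln(1 + 800,000·r/86,200) / ln(1+r) = 6.71.
Round up to a whole number of payments: n = 7.

7 payments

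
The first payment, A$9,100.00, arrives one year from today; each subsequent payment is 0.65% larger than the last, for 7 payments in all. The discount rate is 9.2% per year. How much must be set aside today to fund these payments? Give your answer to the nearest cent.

A$46,285.85

Periodic rate r = 0.092 per year.
Growing ordinary annuity: PV = PMT₁ × [1 − ((1+g)/(1+r))^n] / (r − g) = 9,100 × [1 − ((1+0.0065)/(1+r))^7] / (r − 0.0065) = A$46,285.85.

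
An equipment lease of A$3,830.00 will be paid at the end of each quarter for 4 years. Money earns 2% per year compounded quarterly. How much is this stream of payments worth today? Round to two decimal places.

A$58,751.91

This is an ordinary annuity: 16 payments of A$3,830.00 at the end of each quarter.
Periodic rate r = 0.02/4 per quarter; n is counted in quarters.
PV = PMT × [(1 − (1+r)^−n)/r] = 3,830 × [1 − (1+r)^−16] / r = A$58,751.91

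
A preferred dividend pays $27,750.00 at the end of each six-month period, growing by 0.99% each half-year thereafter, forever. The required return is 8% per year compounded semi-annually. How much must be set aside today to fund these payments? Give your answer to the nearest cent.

$921,926.91

Periodic rate r = 0.08/2 per half-year.
Growing perpetuity (Gordon): PV = PMT₁ / (r − g) = 27,750 / (r − 0.0099) = $921,926.91.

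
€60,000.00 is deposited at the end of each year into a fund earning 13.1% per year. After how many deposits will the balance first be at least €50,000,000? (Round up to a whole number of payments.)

Periodic rate r = 0.131 per year.
Ordinary annuity FV: 50,000,000 = 60,000 × [((1+r)^n − 1)/r].
(1+r)^n = 1 + 50,000,000 × r / 60,000, so n = ln(1 + 50,000,000·r/60,000) / ln(1+r) = 38.20.
Round up to a whole number of payments: n = 39.

39 payments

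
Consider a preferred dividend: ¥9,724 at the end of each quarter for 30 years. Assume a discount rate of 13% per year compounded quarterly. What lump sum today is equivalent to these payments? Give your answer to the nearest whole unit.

This is an ordinary annuity: 120 payments of ¥9,724 at the end of each quarter.
Periodic rate r = 0.13/4 per quarter; n is counted in quarters.
PV = PMT × [(1 − (1+r)^−n)/r] = 9,724 × [1 − (1+r)^−120] / r = ¥292,756

¥292,756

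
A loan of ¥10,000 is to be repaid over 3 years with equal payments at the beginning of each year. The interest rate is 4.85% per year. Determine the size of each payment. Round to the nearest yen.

¥3,492

Level annuity due; solve PV = PMT × [(1 − (1+r)^−n)/r] × (1+r) for PMT.
Periodic rate r = 0.0485 per year.
With n = 3: PMT = 10,000 / ([(1 − (1+r)^−n)/r] × (1+r)) = ¥3,492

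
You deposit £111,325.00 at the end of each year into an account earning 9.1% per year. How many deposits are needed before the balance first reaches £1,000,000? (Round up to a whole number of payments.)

7 payments

Periodic rate r = 0.091 per year.
Ordinary annuity FV: 1,000,000 = 111,325 × [((1+r)^n − 1)/r].
(1+r)^n = 1 + 1,000,000 × r / 111,325, so n = ln(1 + 1,000,000·r/111,325) / ln(1+r) = 6.86.
Round up to a whole number of payments: n = 7.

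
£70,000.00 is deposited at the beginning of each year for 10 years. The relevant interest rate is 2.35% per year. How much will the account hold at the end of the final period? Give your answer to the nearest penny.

£797,163.38

This is an annuity due: 10 deposits of £70,000.00 at the beginning of each year.
Periodic rate r = 0.0235 per year.
FV = PMT × [((1+r)^n − 1)/r] × (1+r) = 70,000 × [(1+r)^10 − 1] / r × (1+r) = £797,163.38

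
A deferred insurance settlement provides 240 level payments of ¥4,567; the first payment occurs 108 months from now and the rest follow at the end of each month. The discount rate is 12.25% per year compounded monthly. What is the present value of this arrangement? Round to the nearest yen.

Ordinary annuity of 240 payments, first payment at period 108.
Periodic rate r = 0.1225/12 per month; n is counted in months.
The ordinary-annuity PV formula values the stream one period before the first payment (period 107); discount that back 107 periods:
PV₀ = 4,567 × [1 − (1+r)^−240] / r × (1+r)^−107 = ¥137,721

¥137,721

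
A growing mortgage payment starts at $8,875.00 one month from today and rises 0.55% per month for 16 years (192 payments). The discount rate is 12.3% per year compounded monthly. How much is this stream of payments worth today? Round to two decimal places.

Periodic rate r = 0.123/12 per month; n is counted in months.
Growing ordinary annuity: PV = PMT₁ × [1 − ((1+g)/(1+r))^n] / (r − g) = 8,875 × [1 − ((1+0.0055)/(1+r))^192] / (r − 0.0055) = $1,112,472.59.

$1,112,472.59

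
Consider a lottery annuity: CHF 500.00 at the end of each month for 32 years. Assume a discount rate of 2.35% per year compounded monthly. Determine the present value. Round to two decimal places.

This is an ordinary annuity: 384 payments of CHF 500.00 at the end of each month.
Periodic rate r = 0.0235/12 per month; n is counted in months.
PV = PMT × [(1 − (1+r)^−n)/r] = 500 × [1 − (1+r)^−384] / r = CHF 134,867.35

CHF 134,867.35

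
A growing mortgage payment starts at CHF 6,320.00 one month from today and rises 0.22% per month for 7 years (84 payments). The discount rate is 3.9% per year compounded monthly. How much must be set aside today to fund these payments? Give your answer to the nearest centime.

Periodic rate r = 0.039/12 per month; n is counted in months.
Growing ordinary annuity: PV = PMT₁ × [1 − ((1+g)/(1+r))^n] / (r − g) = 6,320 × [1 − ((1+0.0022)/(1+r))^84] / (r − 0.0022) = CHF 506,820.55.

CHF 506,820.55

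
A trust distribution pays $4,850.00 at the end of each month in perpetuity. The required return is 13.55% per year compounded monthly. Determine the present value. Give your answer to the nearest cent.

Periodic rate r = 0.1355/12 per month.
Level perpetuity: PV = PMT / r = 4,850 / (0.1355/12) = $429,520.30.

$429,520.30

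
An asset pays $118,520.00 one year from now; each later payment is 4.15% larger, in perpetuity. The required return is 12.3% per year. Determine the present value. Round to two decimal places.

$1,454,233.13

Periodic rate r = 0.123 per year.
Growing perpetuity (Gordon): PV = PMT₁ / (r − g) = 118,520 / (r − 0.0415) = $1,454,233.13.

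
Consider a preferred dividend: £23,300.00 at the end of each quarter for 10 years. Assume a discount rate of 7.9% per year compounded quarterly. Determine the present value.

£640,186.19

This is an ordinary annuity: 40 payments of £23,300.00 at the end of each quarter.
Periodic rate r = 0.079/4 per quarter; n is counted in quarters.
PV = PMT × [(1 − (1+r)^−n)/r] = 23,300 × [1 − (1+r)^−40] / r = £640,186.19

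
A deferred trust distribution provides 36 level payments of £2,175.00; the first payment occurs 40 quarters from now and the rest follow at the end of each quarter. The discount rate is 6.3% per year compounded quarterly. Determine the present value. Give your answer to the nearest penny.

Ordinary annuity of 36 payments, first payment at period 40.
Periodic rate r = 0.063/4 per quarter; n is counted in quarters.
The ordinary-annuity PV formula values the stream one period before the first payment (period 39); discount that back 39 periods:
PV₀ = 2,175 × [1 − (1+r)^−36] / r × (1+r)^−39 = £32,301.80

£32,301.80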